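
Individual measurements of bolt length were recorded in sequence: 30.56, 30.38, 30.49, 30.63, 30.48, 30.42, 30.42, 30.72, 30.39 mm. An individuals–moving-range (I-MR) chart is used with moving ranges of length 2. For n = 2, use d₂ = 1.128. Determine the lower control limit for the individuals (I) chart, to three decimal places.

30.077

X̄ = (30.56 + 30.38 + 30.49 + 30.63 + 30.48 + 30.42 + 30.42 + 30.72 + 30.39) / 9 = 30.4989
Moving ranges: 0.18, 0.11, 0.14, 0.15, 0.06, 0.00, 0.30, 0.33; M̄R̄ = 1.2700 / 8 = 0.1588
LCL = X̄ − 3·M̄R̄/d₂ = 30.4989 − 3 × 0.1588 / 1.128 = 30.0767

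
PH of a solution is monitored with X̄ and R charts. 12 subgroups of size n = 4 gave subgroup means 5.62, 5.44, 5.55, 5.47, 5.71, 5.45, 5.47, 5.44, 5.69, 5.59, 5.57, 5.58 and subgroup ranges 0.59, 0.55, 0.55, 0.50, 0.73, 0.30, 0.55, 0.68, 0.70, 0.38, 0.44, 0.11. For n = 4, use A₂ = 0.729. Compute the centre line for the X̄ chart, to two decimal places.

5.55

X̄̄ = (5.62 + 5.44 + 5.55 + 5.47 + 5.71 + 5.45 + 5.47 + 5.44 + 5.69 + 5.59 + 5.57 + 5.58) / 12 = 66.5800 / 12 = 5.5483
CL = X̄̄ = 5.5483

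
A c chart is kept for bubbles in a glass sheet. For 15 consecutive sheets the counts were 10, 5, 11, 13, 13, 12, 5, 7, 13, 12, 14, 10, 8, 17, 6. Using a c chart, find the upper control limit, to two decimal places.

20.07

c̄ = (10 + 5 + 11 + 13 + 13 + 12 + 5 + 7 + 13 + 12 + 14 + 10 + 8 + 17 + 6) / 15 = 156 / 15 = 10.4000
UCL = c̄ + 3√c̄ = 10.4000 + 3 × √10.4000 = 10.4000 + 3 × 3.2249 = 20.0747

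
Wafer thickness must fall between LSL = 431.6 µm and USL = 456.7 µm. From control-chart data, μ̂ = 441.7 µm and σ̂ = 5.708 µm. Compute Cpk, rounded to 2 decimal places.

0.59

Cpu = (USL − μ̂) / (3σ̂) = (456.7 − 441.7) / (3 × 5.708) = 0.8760; Cpl = (μ̂ − LSL) / (3σ̂) = (441.7 − 431.6) / (3 × 5.708) = 0.5898; Cpk = min(Cpu, Cpl) = 0.5898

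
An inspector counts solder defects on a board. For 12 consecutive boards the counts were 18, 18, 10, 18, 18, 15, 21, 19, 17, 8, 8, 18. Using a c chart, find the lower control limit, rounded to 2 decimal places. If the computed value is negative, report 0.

c̄ = (18 + 18 + 10 + 18 + 18 + 15 + 21 + 19 + 17 + 8 + 8 + 18) / 12 = 188 / 12 = 15.6667
LCL = c̄ − 3√c̄ = 15.6667 − 3 × 3.9581 = 3.7923

3.79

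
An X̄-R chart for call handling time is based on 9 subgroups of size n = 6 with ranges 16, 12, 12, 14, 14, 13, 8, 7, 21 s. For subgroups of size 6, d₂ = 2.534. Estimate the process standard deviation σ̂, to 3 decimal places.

R̄ = (16 + 12 + 12 + 14 + 14 + 13 + 8 + 7 + 21) / 9 = 13.0000
σ̂ = R̄ / d₂ = 13.0000 / 2.534 = 5.1302

5.130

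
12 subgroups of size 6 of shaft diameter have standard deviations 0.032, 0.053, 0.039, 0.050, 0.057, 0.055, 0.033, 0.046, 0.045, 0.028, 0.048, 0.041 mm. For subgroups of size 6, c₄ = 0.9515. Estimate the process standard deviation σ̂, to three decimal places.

s̄ = (0.032 + 0.053 + 0.039 + 0.050 + 0.057 + 0.055 + 0.033 + 0.046 + 0.045 + 0.028 + 0.048 + 0.041) / 12 = 0.0439
σ̂ = s̄ / c₄ = 0.0439 / 0.9515 = 0.0462

0.046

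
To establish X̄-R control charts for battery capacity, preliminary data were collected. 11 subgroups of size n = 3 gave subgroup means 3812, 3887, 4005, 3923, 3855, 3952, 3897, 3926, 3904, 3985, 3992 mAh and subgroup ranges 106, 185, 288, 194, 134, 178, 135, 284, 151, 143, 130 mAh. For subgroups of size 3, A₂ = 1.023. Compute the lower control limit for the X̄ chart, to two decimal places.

X̄̄ = (3812 + 3887 + 4005 + 3923 + 3855 + 3952 + 3897 + 3926 + 3904 + 3985 + 3992) / 11 = 43138.0000 / 11 = 3921.6364
R̄ = (106 + 185 + 288 + 194 + 134 + 178 + 135 + 284 + 151 + 143 + 130) / 11 = 1928.0000 / 11 = 175.2727
LCL = X̄̄ − A₂·R̄ = 3921.6364 − 1.023 × 175.2727 = 3742.3324

3742.33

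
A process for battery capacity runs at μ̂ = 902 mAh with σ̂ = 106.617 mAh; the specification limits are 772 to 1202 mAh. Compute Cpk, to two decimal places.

Cpu = (USL − μ̂) / (3σ̂) = (1202 − 902) / (3 × 106.617) = 0.9379; Cpl = (μ̂ − LSL) / (3σ̂) = (902 − 772) / (3 × 106.617) = 0.4064; Cpk = min(Cpu, Cpl) = 0.4064

0.41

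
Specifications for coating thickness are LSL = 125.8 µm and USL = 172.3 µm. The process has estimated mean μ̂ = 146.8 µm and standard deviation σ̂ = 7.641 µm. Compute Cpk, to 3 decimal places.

Cpu = (USL − μ̂) / (3σ̂) = (172.3 − 146.8) / (3 × 7.641) = 1.1124; Cpl = (μ̂ − LSL) / (3σ̂) = (146.8 − 125.8) / (3 × 7.641) = 0.9161; Cpk = min(Cpu, Cpl) = 0.9161

0.916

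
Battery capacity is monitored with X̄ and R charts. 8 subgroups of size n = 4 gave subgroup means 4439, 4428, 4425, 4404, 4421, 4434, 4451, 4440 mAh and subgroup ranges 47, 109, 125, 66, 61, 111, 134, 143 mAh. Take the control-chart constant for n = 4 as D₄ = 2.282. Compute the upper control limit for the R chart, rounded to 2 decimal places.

227.06

R̄ = (47 + 109 + 125 + 66 + 61 + 111 + 134 + 143) / 8 = 796.0000 / 8 = 99.5000
UCL_R = D₄·R̄ = 2.282 × 99.5000 = 227.0590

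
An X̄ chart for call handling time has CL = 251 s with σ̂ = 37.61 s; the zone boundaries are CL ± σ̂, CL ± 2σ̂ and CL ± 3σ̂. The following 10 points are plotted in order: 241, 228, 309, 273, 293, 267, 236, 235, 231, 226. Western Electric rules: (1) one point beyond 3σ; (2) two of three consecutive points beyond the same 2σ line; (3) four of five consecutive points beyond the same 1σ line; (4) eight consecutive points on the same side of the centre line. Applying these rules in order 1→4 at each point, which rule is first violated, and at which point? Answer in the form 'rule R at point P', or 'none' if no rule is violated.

none

Zone of each point (C = within 1σ̂, B = 1σ̂–2σ̂, A = 2σ̂–3σ̂, * = beyond 3σ̂; sign = side of CL): 1:-C, 2:-C, 3:+B, 4:+C, 5:+B, 6:+C, 7:-C, 8:-C, 9:-C, 10:-C
No rule fires across all 10 points.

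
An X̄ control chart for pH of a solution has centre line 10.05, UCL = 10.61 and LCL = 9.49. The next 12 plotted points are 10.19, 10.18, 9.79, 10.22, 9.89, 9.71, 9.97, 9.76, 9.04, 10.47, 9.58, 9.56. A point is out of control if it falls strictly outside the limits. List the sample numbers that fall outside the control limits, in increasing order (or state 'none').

Compare each point to [9.49, 10.61]: sample 9 = 9.04 < LCL.

9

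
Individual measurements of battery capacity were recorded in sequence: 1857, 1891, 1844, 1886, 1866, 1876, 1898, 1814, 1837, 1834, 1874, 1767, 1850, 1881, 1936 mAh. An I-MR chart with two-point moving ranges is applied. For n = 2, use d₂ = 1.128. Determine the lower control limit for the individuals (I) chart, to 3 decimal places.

1746.562

X̄ = (1857 + 1891 + 1844 + 1886 + 1866 + 1876 + 1898 + 1814 + 1837 + 1834 + 1874 + 1767 + 1850 + 1881 + 1936) / 15 = 1860.7333
Moving ranges: 34, 47, 42, 20, 10, 22, 84, 23, 3, 40, 107, 83, 31, 55; M̄R̄ = 601.0000 / 14 = 42.9286
LCL = X̄ − 3·M̄R̄/d₂ = 1860.7333 − 3 × 42.9286 / 1.128 = 1746.5616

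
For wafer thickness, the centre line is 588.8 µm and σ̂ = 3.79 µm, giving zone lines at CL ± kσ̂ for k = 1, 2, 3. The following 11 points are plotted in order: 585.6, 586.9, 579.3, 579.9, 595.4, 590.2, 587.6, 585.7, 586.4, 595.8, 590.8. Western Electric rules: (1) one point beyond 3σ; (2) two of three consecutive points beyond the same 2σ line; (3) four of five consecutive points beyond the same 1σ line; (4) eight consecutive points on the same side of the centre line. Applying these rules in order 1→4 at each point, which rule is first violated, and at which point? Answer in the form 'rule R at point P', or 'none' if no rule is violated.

rule 2 at point 4

Zone of each point (C = within 1σ̂, B = 1σ̂–2σ̂, A = 2σ̂–3σ̂, * = beyond 3σ̂; sign = side of CL): 1:-C, 2:-C, 3:-A, 4:-A, 5:+B, 6:+C, 7:-C, 8:-C, 9:-C, 10:+B, 11:+C
Rule 2 (two of three consecutive points beyond the same 2σ limit) is satisfied at point 4.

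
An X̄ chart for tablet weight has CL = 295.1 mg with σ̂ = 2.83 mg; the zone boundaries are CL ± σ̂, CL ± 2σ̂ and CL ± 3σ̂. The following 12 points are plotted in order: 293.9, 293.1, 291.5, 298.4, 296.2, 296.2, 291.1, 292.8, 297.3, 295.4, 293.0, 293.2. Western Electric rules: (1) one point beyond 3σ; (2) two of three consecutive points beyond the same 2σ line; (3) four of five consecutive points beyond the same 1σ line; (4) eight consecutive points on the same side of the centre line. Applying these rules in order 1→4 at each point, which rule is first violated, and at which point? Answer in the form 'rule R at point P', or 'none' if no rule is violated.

none

Zone of each point (C = within 1σ̂, B = 1σ̂–2σ̂, A = 2σ̂–3σ̂, * = beyond 3σ̂; sign = side of CL): 1:-C, 2:-C, 3:-B, 4:+B, 5:+C, 6:+C, 7:-B, 8:-C, 9:+C, 10:+C, 11:-C, 12:-C
No rule fires across all 12 points.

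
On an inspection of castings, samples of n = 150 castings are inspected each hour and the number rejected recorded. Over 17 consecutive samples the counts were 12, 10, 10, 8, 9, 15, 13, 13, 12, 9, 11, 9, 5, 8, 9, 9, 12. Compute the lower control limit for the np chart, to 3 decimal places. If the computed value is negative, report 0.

p̄ = Σdᵢ / (k·n) = 174 / (17 × 150) = 0.06824
LCL = np̄ − 3·√(np̄(1−p̄)) = 10.2353 − 3 × 3.0882 = 0.9707

0.971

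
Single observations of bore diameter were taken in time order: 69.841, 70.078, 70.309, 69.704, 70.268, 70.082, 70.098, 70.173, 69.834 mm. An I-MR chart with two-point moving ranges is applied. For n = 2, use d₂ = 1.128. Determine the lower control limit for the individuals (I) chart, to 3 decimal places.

X̄ = (69.841 + 70.078 + 70.309 + 69.704 + 70.268 + 70.082 + 70.098 + 70.173 + 69.834) / 9 = 70.0430
Moving ranges: 0.237, 0.231, 0.605, 0.564, 0.186, 0.016, 0.075, 0.339; M̄R̄ = 2.2530 / 8 = 0.2816
LCL = X̄ − 3·M̄R̄/d₂ = 70.0430 − 3 × 0.2816 / 1.128 = 69.2940

69.294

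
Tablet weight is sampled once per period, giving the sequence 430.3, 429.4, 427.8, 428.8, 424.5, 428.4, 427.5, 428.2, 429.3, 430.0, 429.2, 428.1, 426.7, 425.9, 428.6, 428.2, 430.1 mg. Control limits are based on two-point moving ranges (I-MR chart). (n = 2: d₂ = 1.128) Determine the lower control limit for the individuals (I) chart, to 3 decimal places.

X̄ = (430.3 + 429.4 + 427.8 + 428.8 + 424.5 + 428.4 + 427.5 + 428.2 + 429.3 + 430.0 + 429.2 + 428.1 + 426.7 + 425.9 + 428.6 + 428.2 + 430.1) / 17 = 428.2941
Moving ranges: 0.9, 1.6, 1.0, 4.3, 3.9, 0.9, 0.7, 1.1, 0.7, 0.8, 1.1, 1.4, 0.8, 2.7, 0.4, 1.9; M̄R̄ = 24.2000 / 16 = 1.5125
LCL = X̄ − 3·M̄R̄/d₂ = 428.2941 − 3 × 1.5125 / 1.128 = 424.2715

424.272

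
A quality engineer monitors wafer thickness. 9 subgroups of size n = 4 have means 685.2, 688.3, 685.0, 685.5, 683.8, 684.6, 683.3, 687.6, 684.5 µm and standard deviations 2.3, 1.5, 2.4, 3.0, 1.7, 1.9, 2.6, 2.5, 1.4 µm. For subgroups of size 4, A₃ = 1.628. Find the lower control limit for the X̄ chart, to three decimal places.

681.820

X̄̄ = (685.2 + 688.3 + 685.0 + 685.5 + 683.8 + 684.6 + 683.3 + 687.6 + 684.5) / 9 = 685.3111
s̄ = (2.3 + 1.5 + 2.4 + 3.0 + 1.7 + 1.9 + 2.6 + 2.5 + 1.4) / 9 = 2.1444
LCL = X̄̄ − A₃·s̄ = 685.3111 − 1.628 × 2.1444 = 681.8200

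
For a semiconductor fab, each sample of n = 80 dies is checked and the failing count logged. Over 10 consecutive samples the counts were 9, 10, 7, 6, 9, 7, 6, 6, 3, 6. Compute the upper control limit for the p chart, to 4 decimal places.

0.1804

p̄ = Σdᵢ / (k·n) = 69 / (10 × 80) = 0.08625
UCL = p̄ + 3·√(p̄(1−p̄)/n) = 0.08625 + 3 × √(0.08625×0.91375/80) = 0.08625 + 3 × 0.03139 = 0.18041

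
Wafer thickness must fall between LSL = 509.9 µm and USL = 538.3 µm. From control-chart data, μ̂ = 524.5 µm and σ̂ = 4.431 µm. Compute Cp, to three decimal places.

1.068

Cp = (USL − LSL) / (6σ̂) = (538.3 − 509.9) / (6 × 4.431) = 28.4000 / 26.5860 = 1.0682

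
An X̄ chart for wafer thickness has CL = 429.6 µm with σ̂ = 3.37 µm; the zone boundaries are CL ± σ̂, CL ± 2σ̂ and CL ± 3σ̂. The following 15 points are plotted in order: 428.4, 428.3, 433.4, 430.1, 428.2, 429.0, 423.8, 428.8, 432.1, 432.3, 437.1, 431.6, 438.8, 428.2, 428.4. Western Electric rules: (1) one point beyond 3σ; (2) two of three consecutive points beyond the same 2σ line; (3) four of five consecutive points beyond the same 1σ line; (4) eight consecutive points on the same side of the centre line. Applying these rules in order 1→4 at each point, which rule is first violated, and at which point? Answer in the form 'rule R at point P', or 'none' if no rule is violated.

rule 2 at point 13

Zone of each point (C = within 1σ̂, B = 1σ̂–2σ̂, A = 2σ̂–3σ̂, * = beyond 3σ̂; sign = side of CL): 1:-C, 2:-C, 3:+B, 4:+C, 5:-C, 6:-C, 7:-B, 8:-C, 9:+C, 10:+C, 11:+A, 12:+C, 13:+A, 14:-C, 15:-C
Rule 2 (two of three consecutive points beyond the same 2σ limit) is satisfied at point 13.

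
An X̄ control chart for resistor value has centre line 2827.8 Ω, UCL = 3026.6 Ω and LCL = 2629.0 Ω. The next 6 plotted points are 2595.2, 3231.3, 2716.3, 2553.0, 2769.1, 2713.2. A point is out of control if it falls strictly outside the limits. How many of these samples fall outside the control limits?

3

Compare each point to [2629.0, 3026.6]: sample 1 = 2595.2 < LCL; sample 2 = 3231.3 > UCL; sample 4 = 2553.0 < LCL.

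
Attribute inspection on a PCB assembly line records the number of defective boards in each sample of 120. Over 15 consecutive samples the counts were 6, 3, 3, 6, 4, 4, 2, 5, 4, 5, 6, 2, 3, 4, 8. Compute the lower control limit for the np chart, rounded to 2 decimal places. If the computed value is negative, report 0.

0.00

p̄ = Σdᵢ / (k·n) = 65 / (15 × 120) = 0.03611
LCL = np̄ − 3·√(np̄(1−p̄)) = 4.3333 − 3 × 2.0437 = -1.7979 → 0 (negative, so LCL = 0)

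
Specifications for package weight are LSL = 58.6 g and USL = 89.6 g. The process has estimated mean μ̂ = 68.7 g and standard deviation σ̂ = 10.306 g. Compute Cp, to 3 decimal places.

0.501

Cp = (USL − LSL) / (6σ̂) = (89.6 − 58.6) / (6 × 10.306) = 31.0000 / 61.8360 = 0.5013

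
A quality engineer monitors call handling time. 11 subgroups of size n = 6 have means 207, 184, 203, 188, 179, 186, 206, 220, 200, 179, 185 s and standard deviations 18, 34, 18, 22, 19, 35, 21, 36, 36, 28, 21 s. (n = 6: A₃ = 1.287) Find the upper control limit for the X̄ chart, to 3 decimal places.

X̄̄ = (207 + 184 + 203 + 188 + 179 + 186 + 206 + 220 + 200 + 179 + 185) / 11 = 194.2727
s̄ = (18 + 34 + 18 + 22 + 19 + 35 + 21 + 36 + 36 + 28 + 21) / 11 = 26.1818
UCL = X̄̄ + A₃·s̄ = 194.2727 + 1.287 × 26.1818 = 227.9687

227.969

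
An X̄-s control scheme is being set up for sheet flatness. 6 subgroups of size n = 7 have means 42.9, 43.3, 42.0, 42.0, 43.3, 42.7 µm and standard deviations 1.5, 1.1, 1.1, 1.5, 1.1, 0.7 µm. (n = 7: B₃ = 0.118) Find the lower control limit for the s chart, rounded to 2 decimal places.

0.14

s̄ = (1.5 + 1.1 + 1.1 + 1.5 + 1.1 + 0.7) / 6 = 1.1667
LCL_s = B₃·s̄ = 0.118 × 1.1667 = 0.1377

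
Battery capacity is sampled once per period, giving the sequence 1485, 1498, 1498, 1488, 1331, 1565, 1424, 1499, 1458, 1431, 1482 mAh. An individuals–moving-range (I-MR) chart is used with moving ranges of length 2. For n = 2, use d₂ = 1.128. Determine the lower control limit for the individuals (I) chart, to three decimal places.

1269.798

X̄ = (1485 + 1498 + 1498 + 1488 + 1331 + 1565 + 1424 + 1499 + 1458 + 1431 + 1482) / 11 = 1469.0000
Moving ranges: 13, 0, 10, 157, 234, 141, 75, 41, 27, 51; M̄R̄ = 749.0000 / 10 = 74.9000
LCL = X̄ − 3·M̄R̄/d₂ = 1469.0000 − 3 × 74.9000 / 1.128 = 1269.7979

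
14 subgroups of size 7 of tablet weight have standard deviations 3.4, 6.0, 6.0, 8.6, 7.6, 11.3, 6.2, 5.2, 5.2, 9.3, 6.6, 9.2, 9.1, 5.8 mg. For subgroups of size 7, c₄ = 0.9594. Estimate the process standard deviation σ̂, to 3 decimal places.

s̄ = (3.4 + 6.0 + 6.0 + 8.6 + 7.6 + 11.3 + 6.2 + 5.2 + 5.2 + 9.3 + 6.6 + 9.2 + 9.1 + 5.8) / 14 = 7.1071
σ̂ = s̄ / c₄ = 7.1071 / 0.9594 = 7.4079

7.408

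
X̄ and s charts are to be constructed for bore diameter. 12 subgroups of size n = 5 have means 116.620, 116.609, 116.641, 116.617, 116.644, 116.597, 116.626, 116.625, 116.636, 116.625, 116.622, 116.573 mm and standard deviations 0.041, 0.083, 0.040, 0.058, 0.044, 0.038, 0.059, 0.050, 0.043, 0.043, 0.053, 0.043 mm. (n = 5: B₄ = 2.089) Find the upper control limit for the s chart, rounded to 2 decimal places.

s̄ = (0.041 + 0.083 + 0.040 + 0.058 + 0.044 + 0.038 + 0.059 + 0.050 + 0.043 + 0.043 + 0.053 + 0.043) / 12 = 0.0496
UCL_s = B₄·s̄ = 2.089 × 0.0496 = 0.1036

0.10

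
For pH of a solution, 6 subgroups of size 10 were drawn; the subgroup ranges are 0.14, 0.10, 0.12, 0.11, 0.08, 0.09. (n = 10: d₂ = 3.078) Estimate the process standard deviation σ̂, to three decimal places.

R̄ = (0.14 + 0.10 + 0.12 + 0.11 + 0.08 + 0.09) / 6 = 0.1067
σ̂ = R̄ / d₂ = 0.1067 / 3.078 = 0.0347

0.035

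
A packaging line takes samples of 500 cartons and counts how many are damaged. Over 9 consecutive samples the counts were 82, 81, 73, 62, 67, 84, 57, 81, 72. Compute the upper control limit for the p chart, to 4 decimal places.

p̄ = Σdᵢ / (k·n) = 659 / (9 × 500) = 0.14644
UCL = p̄ + 3·√(p̄(1−p̄)/n) = 0.14644 + 3 × √(0.14644×0.85356/500) = 0.14644 + 3 × 0.01581 = 0.19388

0.1939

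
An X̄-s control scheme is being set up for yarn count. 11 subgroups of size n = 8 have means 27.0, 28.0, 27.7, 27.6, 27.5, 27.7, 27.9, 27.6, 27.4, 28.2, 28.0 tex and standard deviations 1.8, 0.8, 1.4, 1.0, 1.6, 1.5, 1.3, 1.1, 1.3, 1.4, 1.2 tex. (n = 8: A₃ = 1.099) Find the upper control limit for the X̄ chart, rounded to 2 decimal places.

X̄̄ = (27.0 + 28.0 + 27.7 + 27.6 + 27.5 + 27.7 + 27.9 + 27.6 + 27.4 + 28.2 + 28.0) / 11 = 27.6909
s̄ = (1.8 + 0.8 + 1.4 + 1.0 + 1.6 + 1.5 + 1.3 + 1.1 + 1.3 + 1.4 + 1.2) / 11 = 1.3091
UCL = X̄̄ + A₃·s̄ = 27.6909 + 1.099 × 1.3091 = 29.1296

29.13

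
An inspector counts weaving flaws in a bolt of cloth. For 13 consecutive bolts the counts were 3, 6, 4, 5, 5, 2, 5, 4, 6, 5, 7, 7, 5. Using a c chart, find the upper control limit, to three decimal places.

11.579

c̄ = (3 + 6 + 4 + 5 + 5 + 2 + 5 + 4 + 6 + 5 + 7 + 7 + 5) / 13 = 64 / 13 = 4.9231
UCL = c̄ + 3√c̄ = 4.9231 + 3 × √4.9231 = 4.9231 + 3 × 2.2188 = 11.5795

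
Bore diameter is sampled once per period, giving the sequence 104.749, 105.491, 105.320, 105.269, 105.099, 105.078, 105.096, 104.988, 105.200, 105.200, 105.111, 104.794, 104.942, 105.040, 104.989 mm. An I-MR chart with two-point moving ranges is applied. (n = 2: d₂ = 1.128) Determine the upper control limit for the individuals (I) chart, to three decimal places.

X̄ = (104.749 + 105.491 + 105.320 + 105.269 + 105.099 + 105.078 + 105.096 + 104.988 + 105.200 + 105.200 + 105.111 + 104.794 + 104.942 + 105.040 + 104.989) / 15 = 105.0911
Moving ranges: 0.742, 0.171, 0.051, 0.170, 0.021, 0.018, 0.108, 0.212, 0.000, 0.089, 0.317, 0.148, 0.098, 0.051; M̄R̄ = 2.1960 / 14 = 0.1569
UCL = X̄ + 3·M̄R̄/d₂ = 105.0911 + 3 × 0.1569 / 1.128 = 105.5082

105.508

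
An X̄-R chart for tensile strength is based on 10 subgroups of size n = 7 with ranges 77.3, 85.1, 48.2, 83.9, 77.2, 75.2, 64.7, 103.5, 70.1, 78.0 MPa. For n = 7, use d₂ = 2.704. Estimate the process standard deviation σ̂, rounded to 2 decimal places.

R̄ = (77.3 + 85.1 + 48.2 + 83.9 + 77.2 + 75.2 + 64.7 + 103.5 + 70.1 + 78.0) / 10 = 76.3200
σ̂ = R̄ / d₂ = 76.3200 / 2.704 = 28.2249

28.22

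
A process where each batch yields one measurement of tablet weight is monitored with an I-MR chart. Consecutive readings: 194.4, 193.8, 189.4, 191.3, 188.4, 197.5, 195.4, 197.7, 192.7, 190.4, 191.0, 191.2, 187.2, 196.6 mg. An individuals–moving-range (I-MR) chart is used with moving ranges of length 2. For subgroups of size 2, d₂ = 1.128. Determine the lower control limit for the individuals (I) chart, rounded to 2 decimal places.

183.48

X̄ = (194.4 + 193.8 + 189.4 + 191.3 + 188.4 + 197.5 + 195.4 + 197.7 + 192.7 + 190.4 + 191.0 + 191.2 + 187.2 + 196.6) / 14 = 192.6429
Moving ranges: 0.6, 4.4, 1.9, 2.9, 9.1, 2.1, 2.3, 5.0, 2.3, 0.6, 0.2, 4.0, 9.4; M̄R̄ = 44.8000 / 13 = 3.4462
LCL = X̄ − 3·M̄R̄/d₂ = 192.6429 − 3 × 3.4462 / 1.128 = 183.4776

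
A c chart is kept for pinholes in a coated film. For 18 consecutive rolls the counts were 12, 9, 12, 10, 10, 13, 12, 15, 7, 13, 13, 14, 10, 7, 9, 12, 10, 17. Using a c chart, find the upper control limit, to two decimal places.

21.51

c̄ = (12 + 9 + 12 + 10 + 10 + 13 + 12 + 15 + 7 + 13 + 13 + 14 + 10 + 7 + 9 + 12 + 10 + 17) / 18 = 205 / 18 = 11.3889
UCL = c̄ + 3√c̄ = 11.3889 + 3 × √11.3889 = 11.3889 + 3 × 3.3747 = 21.5131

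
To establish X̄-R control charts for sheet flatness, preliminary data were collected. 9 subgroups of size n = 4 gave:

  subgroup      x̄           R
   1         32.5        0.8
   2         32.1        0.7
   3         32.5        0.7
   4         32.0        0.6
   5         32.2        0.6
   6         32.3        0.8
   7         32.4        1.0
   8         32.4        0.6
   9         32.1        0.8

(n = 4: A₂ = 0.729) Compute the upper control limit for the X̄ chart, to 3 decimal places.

X̄̄ = (32.5 + 32.1 + 32.5 + 32.0 + 32.2 + 32.3 + 32.4 + 32.4 + 32.1) / 9 = 290.5000 / 9 = 32.2778
R̄ = (0.8 + 0.7 + 0.7 + 0.6 + 0.6 + 0.8 + 1.0 + 0.6 + 0.8) / 9 = 6.6000 / 9 = 0.7333
UCL = X̄̄ + A₂·R̄ = 32.2778 + 0.729 × 0.7333 = 32.8124

32.812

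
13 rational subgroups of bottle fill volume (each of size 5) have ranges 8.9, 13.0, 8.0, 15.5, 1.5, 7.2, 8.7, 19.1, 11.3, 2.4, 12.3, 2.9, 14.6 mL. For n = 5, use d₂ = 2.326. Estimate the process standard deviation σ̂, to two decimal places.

4.15

R̄ = (8.9 + 13.0 + 8.0 + 15.5 + 1.5 + 7.2 + 8.7 + 19.1 + 11.3 + 2.4 + 12.3 + 2.9 + 14.6) / 13 = 9.6462
σ̂ = R̄ / d₂ = 9.6462 / 2.326 = 4.1471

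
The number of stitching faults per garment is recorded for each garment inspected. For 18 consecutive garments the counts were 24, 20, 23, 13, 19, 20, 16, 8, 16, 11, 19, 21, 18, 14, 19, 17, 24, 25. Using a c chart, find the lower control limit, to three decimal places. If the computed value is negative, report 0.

5.380

c̄ = (24 + 20 + 23 + 13 + 19 + 20 + 16 + 8 + 16 + 11 + 19 + 21 + 18 + 14 + 19 + 17 + 24 + 25) / 18 = 327 / 18 = 18.1667
LCL = c̄ − 3√c̄ = 18.1667 − 3 × 4.2622 = 5.3800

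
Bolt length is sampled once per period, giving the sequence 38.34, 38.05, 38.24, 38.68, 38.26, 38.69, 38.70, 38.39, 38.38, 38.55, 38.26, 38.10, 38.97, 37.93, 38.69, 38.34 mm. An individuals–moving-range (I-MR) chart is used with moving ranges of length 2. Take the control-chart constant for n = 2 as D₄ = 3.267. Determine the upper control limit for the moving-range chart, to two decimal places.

1.25

Moving ranges: 0.29, 0.19, 0.44, 0.42, 0.43, 0.01, 0.31, 0.01, 0.17, 0.29, 0.16, 0.87, 1.04, 0.76, 0.35; M̄R̄ = 5.7400 / 15 = 0.3827
UCL_MR = D₄·M̄R̄ = 3.267 × 0.3827 = 1.2502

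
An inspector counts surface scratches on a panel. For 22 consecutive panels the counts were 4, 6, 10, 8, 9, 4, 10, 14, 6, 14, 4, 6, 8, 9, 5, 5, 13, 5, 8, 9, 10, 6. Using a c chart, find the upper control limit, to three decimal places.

16.276

c̄ = (4 + 6 + 10 + 8 + 9 + 4 + 10 + 14 + 6 + 14 + 4 + 6 + 8 + 9 + 5 + 5 + 13 + 5 + 8 + 9 + 10 + 6) / 22 = 173 / 22 = 7.8636
UCL = c̄ + 3√c̄ = 7.8636 + 3 × √7.8636 = 7.8636 + 3 × 2.8042 = 16.2763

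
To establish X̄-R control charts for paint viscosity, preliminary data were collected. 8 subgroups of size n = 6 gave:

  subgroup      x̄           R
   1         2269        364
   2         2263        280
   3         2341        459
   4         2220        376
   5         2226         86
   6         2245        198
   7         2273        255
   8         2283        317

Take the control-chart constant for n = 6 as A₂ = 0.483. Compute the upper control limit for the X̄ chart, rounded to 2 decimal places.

X̄̄ = (2269 + 2263 + 2341 + 2220 + 2226 + 2245 + 2273 + 2283) / 8 = 18120.0000 / 8 = 2265.0000
R̄ = (364 + 280 + 459 + 376 + 86 + 198 + 255 + 317) / 8 = 2335.0000 / 8 = 291.8750
UCL = X̄̄ + A₂·R̄ = 2265.0000 + 0.483 × 291.8750 = 2405.9756

2405.98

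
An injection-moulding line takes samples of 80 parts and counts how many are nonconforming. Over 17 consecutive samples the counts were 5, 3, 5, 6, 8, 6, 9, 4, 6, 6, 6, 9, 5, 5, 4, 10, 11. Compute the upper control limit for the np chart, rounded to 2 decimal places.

13.61

p̄ = Σdᵢ / (k·n) = 108 / (17 × 80) = 0.07941
UCL = np̄ + 3·√(np̄(1−p̄)) = 6.3529 + 3 × √(6.3529×0.92059) = 6.3529 + 3 × 2.4184 = 13.6080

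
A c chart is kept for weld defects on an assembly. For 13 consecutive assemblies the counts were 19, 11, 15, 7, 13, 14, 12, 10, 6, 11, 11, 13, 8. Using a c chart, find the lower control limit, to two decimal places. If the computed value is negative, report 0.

c̄ = (19 + 11 + 15 + 7 + 13 + 14 + 12 + 10 + 6 + 11 + 11 + 13 + 8) / 13 = 150 / 13 = 11.5385
LCL = c̄ − 3√c̄ = 11.5385 − 3 × 3.3968 = 1.3480

1.35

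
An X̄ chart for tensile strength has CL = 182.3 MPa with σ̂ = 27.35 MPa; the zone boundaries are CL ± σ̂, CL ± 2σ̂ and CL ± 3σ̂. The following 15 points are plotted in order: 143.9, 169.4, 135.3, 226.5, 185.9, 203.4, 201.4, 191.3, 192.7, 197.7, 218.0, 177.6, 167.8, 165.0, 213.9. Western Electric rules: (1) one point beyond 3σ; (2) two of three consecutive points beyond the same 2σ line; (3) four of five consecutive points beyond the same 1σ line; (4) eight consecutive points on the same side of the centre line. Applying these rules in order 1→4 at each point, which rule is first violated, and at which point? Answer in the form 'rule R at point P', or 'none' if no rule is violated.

rule 4 at point 11

Zone of each point (C = within 1σ̂, B = 1σ̂–2σ̂, A = 2σ̂–3σ̂, * = beyond 3σ̂; sign = side of CL): 1:-B, 2:-C, 3:-B, 4:+B, 5:+C, 6:+C, 7:+C, 8:+C, 9:+C, 10:+C, 11:+B, 12:-C, 13:-C, 14:-C, 15:+B
Rule 4 (eight consecutive points on the same side of the centre line) is satisfied at point 11.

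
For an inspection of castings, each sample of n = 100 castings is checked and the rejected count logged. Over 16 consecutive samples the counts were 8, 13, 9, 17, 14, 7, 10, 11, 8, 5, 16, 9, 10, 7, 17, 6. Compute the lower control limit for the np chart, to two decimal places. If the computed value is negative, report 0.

1.27

p̄ = Σdᵢ / (k·n) = 167 / (16 × 100) = 0.10437
LCL = np̄ − 3·√(np̄(1−p̄)) = 10.4375 − 3 × 3.0575 = 1.2651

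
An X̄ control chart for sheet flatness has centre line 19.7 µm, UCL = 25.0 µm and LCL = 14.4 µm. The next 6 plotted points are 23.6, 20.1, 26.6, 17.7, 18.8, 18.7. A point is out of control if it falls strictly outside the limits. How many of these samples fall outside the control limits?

Compare each point to [14.4, 25.0]: sample 3 = 26.6 > UCL.

1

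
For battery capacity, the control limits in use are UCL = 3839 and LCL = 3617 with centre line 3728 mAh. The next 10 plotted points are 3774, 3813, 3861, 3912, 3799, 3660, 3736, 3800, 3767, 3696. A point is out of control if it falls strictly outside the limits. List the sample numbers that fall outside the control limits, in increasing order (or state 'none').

Compare each point to [3617, 3839]: sample 3 = 3861 > UCL; sample 4 = 3912 > UCL.

3, 4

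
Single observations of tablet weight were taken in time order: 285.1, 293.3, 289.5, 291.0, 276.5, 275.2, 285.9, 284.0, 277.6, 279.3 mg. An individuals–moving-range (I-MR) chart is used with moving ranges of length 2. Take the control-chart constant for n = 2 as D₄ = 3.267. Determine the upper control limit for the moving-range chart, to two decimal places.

18.15

Moving ranges: 8.2, 3.8, 1.5, 14.5, 1.3, 10.7, 1.9, 6.4, 1.7; M̄R̄ = 50.0000 / 9 = 5.5556
UCL_MR = D₄·M̄R̄ = 3.267 × 5.5556 = 18.1500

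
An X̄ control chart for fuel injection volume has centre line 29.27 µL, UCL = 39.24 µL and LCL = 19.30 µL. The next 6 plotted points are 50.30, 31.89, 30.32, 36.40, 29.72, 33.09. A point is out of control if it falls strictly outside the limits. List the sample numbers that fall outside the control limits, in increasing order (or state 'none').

Compare each point to [19.30, 39.24]: sample 1 = 50.30 > UCL.

1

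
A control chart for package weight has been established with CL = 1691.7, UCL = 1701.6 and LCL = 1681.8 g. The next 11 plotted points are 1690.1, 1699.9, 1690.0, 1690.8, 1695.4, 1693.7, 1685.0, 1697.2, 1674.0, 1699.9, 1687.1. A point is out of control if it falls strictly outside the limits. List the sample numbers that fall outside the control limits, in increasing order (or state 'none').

Compare each point to [1681.8, 1701.6]: sample 9 = 1674.0 < LCL.

9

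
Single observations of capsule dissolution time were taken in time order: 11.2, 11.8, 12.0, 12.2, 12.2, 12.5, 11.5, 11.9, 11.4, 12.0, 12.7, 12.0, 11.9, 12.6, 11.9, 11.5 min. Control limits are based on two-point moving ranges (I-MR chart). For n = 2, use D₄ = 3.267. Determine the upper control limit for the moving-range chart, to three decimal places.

Moving ranges: 0.6, 0.2, 0.2, 0.0, 0.3, 1.0, 0.4, 0.5, 0.6, 0.7, 0.7, 0.1, 0.7, 0.7, 0.4; M̄R̄ = 7.1000 / 15 = 0.4733
UCL_MR = D₄·M̄R̄ = 3.267 × 0.4733 = 1.5464

1.546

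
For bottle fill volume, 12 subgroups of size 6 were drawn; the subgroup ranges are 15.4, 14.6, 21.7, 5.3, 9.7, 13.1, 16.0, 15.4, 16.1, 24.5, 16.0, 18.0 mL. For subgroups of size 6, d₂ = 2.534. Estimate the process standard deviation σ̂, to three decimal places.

R̄ = (15.4 + 14.6 + 21.7 + 5.3 + 9.7 + 13.1 + 16.0 + 15.4 + 16.1 + 24.5 + 16.0 + 18.0) / 12 = 15.4833
σ̂ = R̄ / d₂ = 15.4833 / 2.534 = 6.1102

6.110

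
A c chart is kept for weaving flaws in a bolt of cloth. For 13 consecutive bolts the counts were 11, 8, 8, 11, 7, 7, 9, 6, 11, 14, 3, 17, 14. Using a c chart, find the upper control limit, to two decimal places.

c̄ = (11 + 8 + 8 + 11 + 7 + 7 + 9 + 6 + 11 + 14 + 3 + 17 + 14) / 13 = 126 / 13 = 9.6923
UCL = c̄ + 3√c̄ = 9.6923 + 3 × √9.6923 = 9.6923 + 3 × 3.1132 = 19.0320

19.03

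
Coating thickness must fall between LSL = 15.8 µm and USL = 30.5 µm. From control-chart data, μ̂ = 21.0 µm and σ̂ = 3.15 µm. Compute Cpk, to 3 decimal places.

0.550

Cpu = (USL − μ̂) / (3σ̂) = (30.5 − 21.0) / (3 × 3.15) = 1.0053; Cpl = (μ̂ − LSL) / (3σ̂) = (21.0 − 15.8) / (3 × 3.15) = 0.5503; Cpk = min(Cpu, Cpl) = 0.5503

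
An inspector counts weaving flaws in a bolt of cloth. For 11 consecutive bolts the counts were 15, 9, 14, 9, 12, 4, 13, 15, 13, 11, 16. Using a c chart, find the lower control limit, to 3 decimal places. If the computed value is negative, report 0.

1.556

c̄ = (15 + 9 + 14 + 9 + 12 + 4 + 13 + 15 + 13 + 11 + 16) / 11 = 131 / 11 = 11.9091
LCL = c̄ − 3√c̄ = 11.9091 − 3 × 3.4510 = 1.5562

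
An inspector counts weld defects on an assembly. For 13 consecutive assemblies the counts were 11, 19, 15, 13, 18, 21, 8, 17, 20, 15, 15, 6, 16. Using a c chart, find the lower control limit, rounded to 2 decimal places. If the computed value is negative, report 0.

3.33

c̄ = (11 + 19 + 15 + 13 + 18 + 21 + 8 + 17 + 20 + 15 + 15 + 6 + 16) / 13 = 194 / 13 = 14.9231
LCL = c̄ − 3√c̄ = 14.9231 − 3 × 3.8630 = 3.3340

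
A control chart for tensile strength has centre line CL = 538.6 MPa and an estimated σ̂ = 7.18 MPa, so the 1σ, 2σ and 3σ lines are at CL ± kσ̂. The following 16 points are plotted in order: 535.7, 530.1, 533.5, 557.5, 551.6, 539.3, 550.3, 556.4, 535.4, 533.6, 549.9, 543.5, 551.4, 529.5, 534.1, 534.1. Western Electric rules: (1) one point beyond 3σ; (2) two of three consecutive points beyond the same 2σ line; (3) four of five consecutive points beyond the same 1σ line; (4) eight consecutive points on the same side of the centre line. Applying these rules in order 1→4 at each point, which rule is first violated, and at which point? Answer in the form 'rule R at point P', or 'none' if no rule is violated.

rule 3 at point 8

Zone of each point (C = within 1σ̂, B = 1σ̂–2σ̂, A = 2σ̂–3σ̂, * = beyond 3σ̂; sign = side of CL): 1:-C, 2:-B, 3:-C, 4:+A, 5:+B, 6:+C, 7:+B, 8:+A, 9:-C, 10:-C, 11:+B, 12:+C, 13:+B, 14:-B, 15:-C, 16:-C
Rule 3 (four of five consecutive points beyond the same 1σ limit) is satisfied at point 8.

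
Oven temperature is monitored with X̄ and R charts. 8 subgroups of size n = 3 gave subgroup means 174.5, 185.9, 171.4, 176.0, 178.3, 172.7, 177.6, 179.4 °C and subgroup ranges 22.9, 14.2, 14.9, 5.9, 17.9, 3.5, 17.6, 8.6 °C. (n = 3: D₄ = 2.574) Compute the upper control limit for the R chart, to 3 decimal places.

R̄ = (22.9 + 14.2 + 14.9 + 5.9 + 17.9 + 3.5 + 17.6 + 8.6) / 8 = 105.5000 / 8 = 13.1875
UCL_R = D₄·R̄ = 2.574 × 13.1875 = 33.9446

33.945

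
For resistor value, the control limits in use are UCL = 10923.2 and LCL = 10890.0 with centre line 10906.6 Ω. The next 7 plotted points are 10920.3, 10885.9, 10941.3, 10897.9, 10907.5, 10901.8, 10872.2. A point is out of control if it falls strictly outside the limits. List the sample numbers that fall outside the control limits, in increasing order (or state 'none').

2, 3, 7

Compare each point to [10890.0, 10923.2]: sample 2 = 10885.9 < LCL; sample 3 = 10941.3 > UCL; sample 7 = 10872.2 < LCL.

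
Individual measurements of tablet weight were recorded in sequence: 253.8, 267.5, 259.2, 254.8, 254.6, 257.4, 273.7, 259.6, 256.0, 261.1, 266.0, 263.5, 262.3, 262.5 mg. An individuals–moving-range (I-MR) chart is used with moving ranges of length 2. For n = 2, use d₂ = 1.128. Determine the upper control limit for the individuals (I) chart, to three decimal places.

276.671

X̄ = (253.8 + 267.5 + 259.2 + 254.8 + 254.6 + 257.4 + 273.7 + 259.6 + 256.0 + 261.1 + 266.0 + 263.5 + 262.3 + 262.5) / 14 = 260.8571
Moving ranges: 13.7, 8.3, 4.4, 0.2, 2.8, 16.3, 14.1, 3.6, 5.1, 4.9, 2.5, 1.2, 0.2; M̄R̄ = 77.3000 / 13 = 5.9462
UCL = X̄ + 3·M̄R̄/d₂ = 260.8571 + 3 × 5.9462 / 1.128 = 276.6714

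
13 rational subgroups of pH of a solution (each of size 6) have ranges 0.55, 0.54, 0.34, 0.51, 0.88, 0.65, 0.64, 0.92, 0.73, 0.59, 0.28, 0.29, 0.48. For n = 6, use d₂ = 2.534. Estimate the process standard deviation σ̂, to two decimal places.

R̄ = (0.55 + 0.54 + 0.34 + 0.51 + 0.88 + 0.65 + 0.64 + 0.92 + 0.73 + 0.59 + 0.28 + 0.29 + 0.48) / 13 = 0.5692
σ̂ = R̄ / d₂ = 0.5692 / 2.534 = 0.2246

0.22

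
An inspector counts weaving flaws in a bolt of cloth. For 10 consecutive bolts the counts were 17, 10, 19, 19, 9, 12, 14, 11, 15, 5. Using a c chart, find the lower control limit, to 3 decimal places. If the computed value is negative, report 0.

c̄ = (17 + 10 + 19 + 19 + 9 + 12 + 14 + 11 + 15 + 5) / 10 = 131 / 10 = 13.1000
LCL = c̄ − 3√c̄ = 13.1000 − 3 × 3.6194 = 2.2418

2.242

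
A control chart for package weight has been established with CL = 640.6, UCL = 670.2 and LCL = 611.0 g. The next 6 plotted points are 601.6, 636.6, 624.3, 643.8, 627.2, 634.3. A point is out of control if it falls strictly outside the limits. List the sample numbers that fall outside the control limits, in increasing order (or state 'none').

1

Compare each point to [611.0, 670.2]: sample 1 = 601.6 < LCL.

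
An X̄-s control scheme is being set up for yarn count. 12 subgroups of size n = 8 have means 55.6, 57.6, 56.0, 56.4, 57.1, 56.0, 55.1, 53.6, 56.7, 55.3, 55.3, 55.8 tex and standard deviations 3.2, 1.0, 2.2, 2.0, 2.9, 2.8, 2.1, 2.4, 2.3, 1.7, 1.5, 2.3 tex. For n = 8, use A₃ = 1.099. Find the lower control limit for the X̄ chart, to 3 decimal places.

X̄̄ = (55.6 + 57.6 + 56.0 + 56.4 + 57.1 + 56.0 + 55.1 + 53.6 + 56.7 + 55.3 + 55.3 + 55.8) / 12 = 55.8750
s̄ = (3.2 + 1.0 + 2.2 + 2.0 + 2.9 + 2.8 + 2.1 + 2.4 + 2.3 + 1.7 + 1.5 + 2.3) / 12 = 2.2000
LCL = X̄̄ − A₃·s̄ = 55.8750 − 1.099 × 2.2000 = 53.4572

53.457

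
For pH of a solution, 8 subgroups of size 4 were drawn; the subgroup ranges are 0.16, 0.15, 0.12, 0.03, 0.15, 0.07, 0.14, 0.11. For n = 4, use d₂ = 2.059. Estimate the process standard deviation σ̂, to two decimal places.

R̄ = (0.16 + 0.15 + 0.12 + 0.03 + 0.15 + 0.07 + 0.14 + 0.11) / 8 = 0.1163
σ̂ = R̄ / d₂ = 0.1163 / 2.059 = 0.0565

0.06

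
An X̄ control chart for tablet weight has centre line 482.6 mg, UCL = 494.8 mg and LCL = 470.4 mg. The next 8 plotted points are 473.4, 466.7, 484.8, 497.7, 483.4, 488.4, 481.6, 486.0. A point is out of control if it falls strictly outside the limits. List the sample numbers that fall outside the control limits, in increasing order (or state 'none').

2, 4

Compare each point to [470.4, 494.8]: sample 2 = 466.7 < LCL; sample 4 = 497.7 > UCL.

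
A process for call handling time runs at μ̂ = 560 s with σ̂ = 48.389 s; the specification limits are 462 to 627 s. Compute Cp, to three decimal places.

0.568

Cp = (USL − LSL) / (6σ̂) = (627 − 462) / (6 × 48.389) = 165.0000 / 290.3340 = 0.5683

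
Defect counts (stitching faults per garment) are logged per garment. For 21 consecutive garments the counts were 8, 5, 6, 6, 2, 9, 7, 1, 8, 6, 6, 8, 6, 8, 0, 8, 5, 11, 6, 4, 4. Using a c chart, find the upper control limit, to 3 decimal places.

13.195

c̄ = (8 + 5 + 6 + 6 + 2 + 9 + 7 + 1 + 8 + 6 + 6 + 8 + 6 + 8 + 0 + 8 + 5 + 11 + 6 + 4 + 4) / 21 = 124 / 21 = 5.9048
UCL = c̄ + 3√c̄ = 5.9048 + 3 × √5.9048 = 5.9048 + 3 × 2.4300 = 13.1947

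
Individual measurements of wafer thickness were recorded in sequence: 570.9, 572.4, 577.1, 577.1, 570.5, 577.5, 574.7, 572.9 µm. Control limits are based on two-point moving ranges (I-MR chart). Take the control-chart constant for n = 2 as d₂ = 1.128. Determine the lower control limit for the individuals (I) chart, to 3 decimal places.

X̄ = (570.9 + 572.4 + 577.1 + 577.1 + 570.5 + 577.5 + 574.7 + 572.9) / 8 = 574.1375
Moving ranges: 1.5, 4.7, 0.0, 6.6, 7.0, 2.8, 1.8; M̄R̄ = 24.4000 / 7 = 3.4857
LCL = X̄ − 3·M̄R̄/d₂ = 574.1375 − 3 × 3.4857 / 1.128 = 564.8670

564.867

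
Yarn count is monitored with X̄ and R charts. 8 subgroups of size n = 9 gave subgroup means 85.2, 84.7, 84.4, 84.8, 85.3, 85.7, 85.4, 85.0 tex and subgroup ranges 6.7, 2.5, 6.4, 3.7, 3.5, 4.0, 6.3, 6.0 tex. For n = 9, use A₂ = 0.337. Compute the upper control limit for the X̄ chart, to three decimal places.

86.710

X̄̄ = (85.2 + 84.7 + 84.4 + 84.8 + 85.3 + 85.7 + 85.4 + 85.0) / 8 = 680.5000 / 8 = 85.0625
R̄ = (6.7 + 2.5 + 6.4 + 3.7 + 3.5 + 4.0 + 6.3 + 6.0) / 8 = 39.1000 / 8 = 4.8875
UCL = X̄̄ + A₂·R̄ = 85.0625 + 0.337 × 4.8875 = 86.7096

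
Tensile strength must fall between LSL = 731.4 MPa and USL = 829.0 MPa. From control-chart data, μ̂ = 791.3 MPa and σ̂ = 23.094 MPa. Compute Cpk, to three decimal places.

0.544

Cpu = (USL − μ̂) / (3σ̂) = (829.0 − 791.3) / (3 × 23.094) = 0.5442; Cpl = (μ̂ − LSL) / (3σ̂) = (791.3 − 731.4) / (3 × 23.094) = 0.8646; Cpk = min(Cpu, Cpl) = 0.5442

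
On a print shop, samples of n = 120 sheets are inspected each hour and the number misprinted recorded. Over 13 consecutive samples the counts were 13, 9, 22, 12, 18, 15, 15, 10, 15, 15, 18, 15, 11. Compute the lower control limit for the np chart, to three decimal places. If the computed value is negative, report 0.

p̄ = Σdᵢ / (k·n) = 188 / (13 × 120) = 0.12051
LCL = np̄ − 3·√(np̄(1−p̄)) = 14.4615 − 3 × 3.5663 = 3.7625

3.763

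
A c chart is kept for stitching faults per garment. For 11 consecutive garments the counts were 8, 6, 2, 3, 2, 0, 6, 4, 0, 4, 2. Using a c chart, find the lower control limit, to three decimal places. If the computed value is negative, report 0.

c̄ = (8 + 6 + 2 + 3 + 2 + 0 + 6 + 4 + 0 + 4 + 2) / 11 = 37 / 11 = 3.3636
LCL = c̄ − 3√c̄ = 3.3636 − 3 × 1.8340 = -2.1384 → 0 (cannot be negative)

0.000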